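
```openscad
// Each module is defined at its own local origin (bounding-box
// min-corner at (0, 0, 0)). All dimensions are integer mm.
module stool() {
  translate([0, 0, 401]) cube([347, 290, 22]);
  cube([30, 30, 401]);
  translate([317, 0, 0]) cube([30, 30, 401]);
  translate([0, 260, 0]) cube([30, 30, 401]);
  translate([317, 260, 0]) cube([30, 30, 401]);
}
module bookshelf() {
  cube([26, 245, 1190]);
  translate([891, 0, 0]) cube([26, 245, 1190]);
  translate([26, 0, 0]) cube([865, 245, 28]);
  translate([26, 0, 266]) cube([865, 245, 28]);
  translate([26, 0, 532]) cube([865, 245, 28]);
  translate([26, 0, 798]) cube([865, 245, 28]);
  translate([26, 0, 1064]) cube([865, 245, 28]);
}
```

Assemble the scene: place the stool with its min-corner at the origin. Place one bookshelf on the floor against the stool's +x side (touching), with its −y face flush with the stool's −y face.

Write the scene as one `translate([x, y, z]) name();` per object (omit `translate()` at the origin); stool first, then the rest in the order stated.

stool();
translate([347, 0, 0]) bookshelf();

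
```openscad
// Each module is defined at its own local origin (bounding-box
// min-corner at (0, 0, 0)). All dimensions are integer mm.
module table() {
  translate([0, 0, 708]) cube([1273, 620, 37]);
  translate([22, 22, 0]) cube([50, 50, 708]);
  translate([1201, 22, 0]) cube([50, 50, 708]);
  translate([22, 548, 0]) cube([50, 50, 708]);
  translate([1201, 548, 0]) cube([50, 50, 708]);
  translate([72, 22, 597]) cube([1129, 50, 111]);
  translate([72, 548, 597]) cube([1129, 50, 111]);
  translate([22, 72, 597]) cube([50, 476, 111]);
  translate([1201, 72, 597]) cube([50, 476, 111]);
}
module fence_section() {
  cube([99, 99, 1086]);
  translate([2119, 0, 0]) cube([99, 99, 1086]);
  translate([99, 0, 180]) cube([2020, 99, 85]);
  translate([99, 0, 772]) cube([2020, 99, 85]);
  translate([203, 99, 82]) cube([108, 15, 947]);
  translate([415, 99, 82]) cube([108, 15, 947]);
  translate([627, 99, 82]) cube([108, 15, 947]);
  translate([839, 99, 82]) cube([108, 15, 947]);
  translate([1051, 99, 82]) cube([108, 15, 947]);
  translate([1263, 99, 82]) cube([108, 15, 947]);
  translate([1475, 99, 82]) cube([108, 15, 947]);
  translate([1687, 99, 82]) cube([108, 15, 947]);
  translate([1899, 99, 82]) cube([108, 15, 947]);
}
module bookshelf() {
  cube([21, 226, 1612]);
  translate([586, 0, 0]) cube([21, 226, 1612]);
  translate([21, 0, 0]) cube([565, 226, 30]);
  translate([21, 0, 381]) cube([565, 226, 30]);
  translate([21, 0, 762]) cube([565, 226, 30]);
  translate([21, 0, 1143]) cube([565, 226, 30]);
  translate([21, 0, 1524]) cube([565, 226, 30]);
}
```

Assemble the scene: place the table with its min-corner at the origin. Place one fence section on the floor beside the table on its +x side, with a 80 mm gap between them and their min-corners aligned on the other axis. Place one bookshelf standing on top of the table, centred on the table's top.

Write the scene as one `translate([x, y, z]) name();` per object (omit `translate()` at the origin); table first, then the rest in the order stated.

table();
translate([1353, 0, 0]) fence_section();
translate([333, 197, 745]) bookshelf();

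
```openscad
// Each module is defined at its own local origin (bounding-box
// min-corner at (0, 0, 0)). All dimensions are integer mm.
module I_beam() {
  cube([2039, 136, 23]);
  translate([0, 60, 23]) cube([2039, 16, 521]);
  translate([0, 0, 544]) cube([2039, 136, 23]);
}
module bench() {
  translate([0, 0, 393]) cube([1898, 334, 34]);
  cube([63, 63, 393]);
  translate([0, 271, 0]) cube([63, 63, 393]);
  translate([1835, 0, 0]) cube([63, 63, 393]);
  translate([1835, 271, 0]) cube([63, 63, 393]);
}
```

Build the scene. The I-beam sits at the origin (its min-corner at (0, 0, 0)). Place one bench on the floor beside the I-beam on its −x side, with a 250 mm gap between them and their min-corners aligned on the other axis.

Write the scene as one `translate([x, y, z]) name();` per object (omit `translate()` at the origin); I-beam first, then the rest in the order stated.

I_beam();
translate([-2148, 0, 0]) bench();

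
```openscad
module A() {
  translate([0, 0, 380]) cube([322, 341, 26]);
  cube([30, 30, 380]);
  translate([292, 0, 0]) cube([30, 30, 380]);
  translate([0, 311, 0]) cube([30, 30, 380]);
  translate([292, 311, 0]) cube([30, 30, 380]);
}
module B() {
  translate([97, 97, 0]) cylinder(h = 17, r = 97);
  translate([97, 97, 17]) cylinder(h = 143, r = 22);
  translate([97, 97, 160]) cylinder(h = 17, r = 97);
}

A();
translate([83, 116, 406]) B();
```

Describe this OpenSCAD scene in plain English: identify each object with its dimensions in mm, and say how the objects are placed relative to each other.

A is a simple wooden stool: a rectangular seat 322 mm (x) by 341 mm (y), 26 mm thick, top face at z = 406 mm, on four square legs, each 30×30 mm in cross-section. The legs rest on z = 0, each flush with a corner of the seat.

B is a spool: two coaxial disc flanges of radius 97 mm and thickness 17 mm, joined by a core cylinder of radius 22 mm and height 143 mm. The lower flange rests on z = 0 and the three cylinders share a vertical axis.

The spool is on top of the stool.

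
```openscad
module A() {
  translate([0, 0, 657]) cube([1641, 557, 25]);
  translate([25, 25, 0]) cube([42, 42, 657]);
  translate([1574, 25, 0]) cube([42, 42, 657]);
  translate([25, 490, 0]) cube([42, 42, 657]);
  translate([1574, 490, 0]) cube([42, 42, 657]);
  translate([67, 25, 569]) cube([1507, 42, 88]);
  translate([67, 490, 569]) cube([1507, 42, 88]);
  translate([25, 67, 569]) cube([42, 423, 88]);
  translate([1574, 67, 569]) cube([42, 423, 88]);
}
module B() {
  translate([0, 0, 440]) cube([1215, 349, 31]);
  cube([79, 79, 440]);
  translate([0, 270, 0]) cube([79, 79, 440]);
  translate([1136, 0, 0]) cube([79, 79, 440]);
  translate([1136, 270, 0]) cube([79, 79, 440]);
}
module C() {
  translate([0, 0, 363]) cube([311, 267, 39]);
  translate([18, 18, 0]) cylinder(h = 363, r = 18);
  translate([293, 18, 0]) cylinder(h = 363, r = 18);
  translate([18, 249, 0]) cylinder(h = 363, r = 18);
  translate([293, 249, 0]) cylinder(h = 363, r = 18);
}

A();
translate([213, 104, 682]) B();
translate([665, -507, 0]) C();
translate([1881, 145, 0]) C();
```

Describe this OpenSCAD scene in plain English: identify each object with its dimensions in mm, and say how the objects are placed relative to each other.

A is a table: top 1641 mm (x) × 557 mm (y), 25 mm thick, upper face at z = 682 mm, on four 42×42 mm square legs, each inset 25 mm from the nearest pair of top edges, running from z = 0 to the bottom of the top. Four apron rails, 42 mm thick and 88 mm tall, run between adjacent legs with their top edges flush with the underside of the top and their outer faces flush with the legs' outer faces.

B is a long wooden bench with a 1215 mm (x) × 349 mm (y) seat, 31 mm thick, its top surface 471 mm above the floor. Four 79 mm square legs at the seat corners, flush with the edges, run from z = 0 to the seat underside.

C is a four-legged stool. The seat is a 311×267×39 mm slab whose top surface is at z = 402 mm; four round legs, each 36 mm in diameter, run from the floor (z = 0) to the underside of the seat, each leg's axis is inset half a diameter from the nearest pair of seat edges (so the leg's bounding box is flush with the corner).

The bench is on top of the table, centred. Two stools sit around the table at the −y, +x sides.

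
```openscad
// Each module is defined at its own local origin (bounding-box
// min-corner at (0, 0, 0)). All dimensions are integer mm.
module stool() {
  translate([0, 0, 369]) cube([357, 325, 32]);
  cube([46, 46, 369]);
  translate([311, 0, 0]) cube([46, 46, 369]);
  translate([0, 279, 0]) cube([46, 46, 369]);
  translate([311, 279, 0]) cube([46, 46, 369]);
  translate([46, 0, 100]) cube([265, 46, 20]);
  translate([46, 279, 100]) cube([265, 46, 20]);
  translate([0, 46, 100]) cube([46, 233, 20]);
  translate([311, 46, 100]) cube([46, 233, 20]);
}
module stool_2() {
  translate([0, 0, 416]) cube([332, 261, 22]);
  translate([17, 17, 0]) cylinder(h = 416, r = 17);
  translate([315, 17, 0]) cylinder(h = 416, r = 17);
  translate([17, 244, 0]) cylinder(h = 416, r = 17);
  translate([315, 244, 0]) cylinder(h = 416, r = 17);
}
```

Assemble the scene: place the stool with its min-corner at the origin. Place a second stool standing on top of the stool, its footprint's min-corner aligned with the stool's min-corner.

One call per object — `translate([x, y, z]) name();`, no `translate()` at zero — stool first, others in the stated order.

stool();
translate([0, 0, 401]) stool_2();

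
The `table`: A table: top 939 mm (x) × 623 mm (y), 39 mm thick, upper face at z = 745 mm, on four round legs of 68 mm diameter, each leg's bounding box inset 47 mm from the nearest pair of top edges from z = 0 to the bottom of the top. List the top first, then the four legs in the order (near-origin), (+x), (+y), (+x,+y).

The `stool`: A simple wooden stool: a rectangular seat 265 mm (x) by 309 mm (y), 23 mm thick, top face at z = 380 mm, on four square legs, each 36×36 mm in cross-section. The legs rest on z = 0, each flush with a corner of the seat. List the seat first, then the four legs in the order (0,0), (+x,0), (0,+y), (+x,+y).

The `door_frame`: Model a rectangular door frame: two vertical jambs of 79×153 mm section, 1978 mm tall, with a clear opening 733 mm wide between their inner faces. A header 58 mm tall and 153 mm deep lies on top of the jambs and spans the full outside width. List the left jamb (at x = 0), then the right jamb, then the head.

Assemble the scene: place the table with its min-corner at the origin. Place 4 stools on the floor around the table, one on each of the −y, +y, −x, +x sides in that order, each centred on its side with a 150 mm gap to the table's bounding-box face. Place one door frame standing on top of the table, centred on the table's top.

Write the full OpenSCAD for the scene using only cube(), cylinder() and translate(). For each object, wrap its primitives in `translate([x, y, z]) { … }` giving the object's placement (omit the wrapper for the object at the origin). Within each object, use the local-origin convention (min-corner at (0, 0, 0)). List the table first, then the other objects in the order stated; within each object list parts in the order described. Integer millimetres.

translate([0, 0, 706]) cube([939, 623, 39]);
translate([81, 81, 0]) cylinder(h = 706, r = 34);
translate([858, 81, 0]) cylinder(h = 706, r = 34);
translate([81, 542, 0]) cylinder(h = 706, r = 34);
translate([858, 542, 0]) cylinder(h = 706, r = 34);
translate([337, -459, 0]) {
  translate([0, 0, 357]) cube([265, 309, 23]);
  cube([36, 36, 357]);
  translate([229, 0, 0]) cube([36, 36, 357]);
  translate([0, 273, 0]) cube([36, 36, 357]);
  translate([229, 273, 0]) cube([36, 36, 357]);
}
translate([337, 773, 0]) {
  translate([0, 0, 357]) cube([265, 309, 23]);
  cube([36, 36, 357]);
  translate([229, 0, 0]) cube([36, 36, 357]);
  translate([0, 273, 0]) cube([36, 36, 357]);
  translate([229, 273, 0]) cube([36, 36, 357]);
}
translate([-415, 157, 0]) {
  translate([0, 0, 357]) cube([265, 309, 23]);
  cube([36, 36, 357]);
  translate([229, 0, 0]) cube([36, 36, 357]);
  translate([0, 273, 0]) cube([36, 36, 357]);
  translate([229, 273, 0]) cube([36, 36, 357]);
}
translate([1089, 157, 0]) {
  translate([0, 0, 357]) cube([265, 309, 23]);
  cube([36, 36, 357]);
  translate([229, 0, 0]) cube([36, 36, 357]);
  translate([0, 273, 0]) cube([36, 36, 357]);
  translate([229, 273, 0]) cube([36, 36, 357]);
}
translate([24, 235, 745]) {
  cube([79, 153, 1978]);
  translate([812, 0, 0]) cube([79, 153, 1978]);
  translate([0, 0, 1978]) cube([891, 153, 58]);
}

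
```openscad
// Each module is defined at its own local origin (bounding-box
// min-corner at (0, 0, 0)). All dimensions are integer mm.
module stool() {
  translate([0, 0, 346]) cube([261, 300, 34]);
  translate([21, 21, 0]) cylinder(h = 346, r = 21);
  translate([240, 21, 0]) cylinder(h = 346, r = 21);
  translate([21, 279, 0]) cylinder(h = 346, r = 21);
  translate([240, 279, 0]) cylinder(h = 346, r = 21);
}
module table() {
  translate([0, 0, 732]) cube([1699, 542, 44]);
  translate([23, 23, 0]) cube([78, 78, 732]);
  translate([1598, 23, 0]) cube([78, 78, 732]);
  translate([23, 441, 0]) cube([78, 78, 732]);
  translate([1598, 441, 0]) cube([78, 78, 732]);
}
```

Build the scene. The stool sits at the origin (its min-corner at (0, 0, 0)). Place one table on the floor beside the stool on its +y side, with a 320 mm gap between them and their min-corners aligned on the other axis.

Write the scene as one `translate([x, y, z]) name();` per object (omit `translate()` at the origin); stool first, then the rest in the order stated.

stool();
translate([0, 620, 0]) table();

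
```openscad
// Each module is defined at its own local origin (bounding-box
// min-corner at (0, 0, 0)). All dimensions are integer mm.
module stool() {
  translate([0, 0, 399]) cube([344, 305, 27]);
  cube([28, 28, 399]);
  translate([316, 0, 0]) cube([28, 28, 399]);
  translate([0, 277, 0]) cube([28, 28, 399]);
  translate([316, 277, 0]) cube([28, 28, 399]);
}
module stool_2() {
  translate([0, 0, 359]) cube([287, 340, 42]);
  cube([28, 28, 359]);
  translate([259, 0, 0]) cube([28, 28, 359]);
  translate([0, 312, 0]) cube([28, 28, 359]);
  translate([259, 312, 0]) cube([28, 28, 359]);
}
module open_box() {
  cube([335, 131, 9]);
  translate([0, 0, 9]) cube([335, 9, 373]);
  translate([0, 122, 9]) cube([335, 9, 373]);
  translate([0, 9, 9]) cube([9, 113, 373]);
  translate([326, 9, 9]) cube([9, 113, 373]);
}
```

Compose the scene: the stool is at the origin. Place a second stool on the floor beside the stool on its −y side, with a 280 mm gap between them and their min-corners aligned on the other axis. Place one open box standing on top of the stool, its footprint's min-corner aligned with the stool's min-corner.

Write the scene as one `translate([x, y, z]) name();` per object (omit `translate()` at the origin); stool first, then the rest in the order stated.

stool();
translate([0, -620, 0]) stool_2();
translate([0, 0, 426]) open_box();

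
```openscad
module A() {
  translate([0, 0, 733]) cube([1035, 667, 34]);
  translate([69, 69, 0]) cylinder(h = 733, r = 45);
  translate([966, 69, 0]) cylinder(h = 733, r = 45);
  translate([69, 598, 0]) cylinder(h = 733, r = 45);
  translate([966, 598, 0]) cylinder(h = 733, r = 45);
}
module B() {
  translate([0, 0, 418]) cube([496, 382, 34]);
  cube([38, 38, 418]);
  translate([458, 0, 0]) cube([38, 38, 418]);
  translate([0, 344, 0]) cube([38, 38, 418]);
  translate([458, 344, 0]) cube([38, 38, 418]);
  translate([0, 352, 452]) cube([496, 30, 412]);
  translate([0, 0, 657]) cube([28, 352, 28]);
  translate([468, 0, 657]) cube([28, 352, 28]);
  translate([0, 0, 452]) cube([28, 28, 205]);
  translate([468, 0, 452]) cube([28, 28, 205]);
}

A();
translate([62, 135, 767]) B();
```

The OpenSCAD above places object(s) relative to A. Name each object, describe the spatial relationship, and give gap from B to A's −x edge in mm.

The chair's min-x is at 62; the table's min-x is 0; gap = 62 mm.

A is a table. B is a chair. The chair is on top of the table. The gap from the chair to the table's −x edge is 62 mm.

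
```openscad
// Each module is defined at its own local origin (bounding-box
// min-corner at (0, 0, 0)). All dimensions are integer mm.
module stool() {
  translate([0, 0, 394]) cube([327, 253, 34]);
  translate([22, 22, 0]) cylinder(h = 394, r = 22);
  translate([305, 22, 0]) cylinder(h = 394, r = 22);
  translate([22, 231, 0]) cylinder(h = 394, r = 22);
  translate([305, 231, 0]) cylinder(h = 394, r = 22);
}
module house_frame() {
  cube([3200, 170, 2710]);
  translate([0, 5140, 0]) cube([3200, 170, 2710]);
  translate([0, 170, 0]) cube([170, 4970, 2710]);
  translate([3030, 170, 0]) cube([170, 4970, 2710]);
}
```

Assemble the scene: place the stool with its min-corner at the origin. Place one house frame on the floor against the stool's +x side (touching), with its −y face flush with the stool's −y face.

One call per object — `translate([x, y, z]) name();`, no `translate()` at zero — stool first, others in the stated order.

stool();
translate([327, 0, 0]) house_frame();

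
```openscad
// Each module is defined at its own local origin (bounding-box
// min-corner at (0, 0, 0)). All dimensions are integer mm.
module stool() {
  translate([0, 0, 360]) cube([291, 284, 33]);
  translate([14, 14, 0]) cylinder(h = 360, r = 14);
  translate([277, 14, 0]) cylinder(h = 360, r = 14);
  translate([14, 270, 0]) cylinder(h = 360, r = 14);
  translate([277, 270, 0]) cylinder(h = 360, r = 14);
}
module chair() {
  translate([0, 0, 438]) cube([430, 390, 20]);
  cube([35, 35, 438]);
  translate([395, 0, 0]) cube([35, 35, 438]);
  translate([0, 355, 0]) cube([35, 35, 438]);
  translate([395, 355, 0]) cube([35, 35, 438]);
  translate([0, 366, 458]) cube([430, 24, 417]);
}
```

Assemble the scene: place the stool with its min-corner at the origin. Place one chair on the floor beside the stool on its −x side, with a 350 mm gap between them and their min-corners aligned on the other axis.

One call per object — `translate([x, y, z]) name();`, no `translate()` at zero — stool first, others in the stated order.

stool();
translate([-780, 0, 0]) chair();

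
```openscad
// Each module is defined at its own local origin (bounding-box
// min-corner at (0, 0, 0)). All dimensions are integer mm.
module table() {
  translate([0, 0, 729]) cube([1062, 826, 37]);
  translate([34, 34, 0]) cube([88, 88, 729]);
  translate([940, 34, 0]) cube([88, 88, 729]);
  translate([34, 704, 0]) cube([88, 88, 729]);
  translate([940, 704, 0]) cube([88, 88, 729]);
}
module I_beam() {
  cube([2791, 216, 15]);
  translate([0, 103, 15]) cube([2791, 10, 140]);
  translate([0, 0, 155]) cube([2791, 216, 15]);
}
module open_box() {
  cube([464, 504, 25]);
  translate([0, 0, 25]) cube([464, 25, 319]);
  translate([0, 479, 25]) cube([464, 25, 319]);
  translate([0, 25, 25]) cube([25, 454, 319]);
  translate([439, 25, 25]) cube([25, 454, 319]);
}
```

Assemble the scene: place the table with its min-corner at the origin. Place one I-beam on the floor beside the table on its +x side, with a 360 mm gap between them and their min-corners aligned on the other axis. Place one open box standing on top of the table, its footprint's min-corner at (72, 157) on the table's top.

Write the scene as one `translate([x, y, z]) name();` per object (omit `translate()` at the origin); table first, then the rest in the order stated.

table();
translate([1422, 0, 0]) I_beam();
translate([72, 157, 766]) open_box();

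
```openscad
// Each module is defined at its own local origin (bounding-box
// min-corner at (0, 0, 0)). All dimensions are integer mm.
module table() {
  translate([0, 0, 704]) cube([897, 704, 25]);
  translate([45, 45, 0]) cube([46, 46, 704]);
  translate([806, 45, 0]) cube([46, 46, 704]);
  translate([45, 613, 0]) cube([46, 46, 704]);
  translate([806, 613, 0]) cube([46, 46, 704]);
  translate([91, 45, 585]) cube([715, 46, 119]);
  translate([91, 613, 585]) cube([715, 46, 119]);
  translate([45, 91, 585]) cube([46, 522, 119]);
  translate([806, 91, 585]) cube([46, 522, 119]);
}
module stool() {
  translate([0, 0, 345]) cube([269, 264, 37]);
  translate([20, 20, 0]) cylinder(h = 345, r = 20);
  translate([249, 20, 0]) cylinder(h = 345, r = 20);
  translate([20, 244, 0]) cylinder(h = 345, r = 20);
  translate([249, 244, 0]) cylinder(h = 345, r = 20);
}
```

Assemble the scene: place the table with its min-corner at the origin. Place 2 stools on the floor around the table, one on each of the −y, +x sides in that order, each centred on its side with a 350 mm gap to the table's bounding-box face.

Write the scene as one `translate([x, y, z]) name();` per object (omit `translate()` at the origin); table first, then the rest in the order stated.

table();
translate([314, -614, 0]) stool();
translate([1247, 220, 0]) stool();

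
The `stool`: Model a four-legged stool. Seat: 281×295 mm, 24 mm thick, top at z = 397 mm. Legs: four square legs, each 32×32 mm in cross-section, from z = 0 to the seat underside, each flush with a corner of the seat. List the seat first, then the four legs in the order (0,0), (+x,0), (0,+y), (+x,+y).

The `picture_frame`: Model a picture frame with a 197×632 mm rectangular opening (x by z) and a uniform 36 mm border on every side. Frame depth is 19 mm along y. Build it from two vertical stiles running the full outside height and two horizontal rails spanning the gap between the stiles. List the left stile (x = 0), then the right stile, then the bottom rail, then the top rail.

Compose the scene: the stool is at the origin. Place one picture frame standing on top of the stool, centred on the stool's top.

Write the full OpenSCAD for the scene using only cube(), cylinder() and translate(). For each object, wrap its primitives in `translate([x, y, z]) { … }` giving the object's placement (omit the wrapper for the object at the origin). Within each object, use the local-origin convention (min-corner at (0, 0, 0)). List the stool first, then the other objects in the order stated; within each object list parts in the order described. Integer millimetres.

translate([0, 0, 373]) cube([281, 295, 24]);
cube([32, 32, 373]);
translate([249, 0, 0]) cube([32, 32, 373]);
translate([0, 263, 0]) cube([32, 32, 373]);
translate([249, 263, 0]) cube([32, 32, 373]);
translate([6, 138, 397]) {
  cube([36, 19, 704]);
  translate([233, 0, 0]) cube([36, 19, 704]);
  translate([36, 0, 0]) cube([197, 19, 36]);
  translate([36, 0, 668]) cube([197, 19, 36]);
}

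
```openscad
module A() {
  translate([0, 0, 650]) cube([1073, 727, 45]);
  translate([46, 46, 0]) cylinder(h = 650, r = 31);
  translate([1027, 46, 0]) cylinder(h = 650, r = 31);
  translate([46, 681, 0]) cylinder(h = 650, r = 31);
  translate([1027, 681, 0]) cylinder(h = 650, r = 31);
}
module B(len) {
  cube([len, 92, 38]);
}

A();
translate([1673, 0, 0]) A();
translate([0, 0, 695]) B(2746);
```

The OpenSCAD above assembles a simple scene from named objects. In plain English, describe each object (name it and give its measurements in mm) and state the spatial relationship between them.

A is a table with a 1073×727 mm rectangular top, 45 mm thick, top surface at z = 695 mm, supported by four round legs of 62 mm diameter, each leg's bounding box inset 15 mm from the nearest pair of top edges, running from the floor.

B is a rectangular beam 2746 mm long (x), 92 mm deep (y), 38 mm thick (z).

The beam spans the tops of two tables placed 600 mm apart, resting at z = 695 mm.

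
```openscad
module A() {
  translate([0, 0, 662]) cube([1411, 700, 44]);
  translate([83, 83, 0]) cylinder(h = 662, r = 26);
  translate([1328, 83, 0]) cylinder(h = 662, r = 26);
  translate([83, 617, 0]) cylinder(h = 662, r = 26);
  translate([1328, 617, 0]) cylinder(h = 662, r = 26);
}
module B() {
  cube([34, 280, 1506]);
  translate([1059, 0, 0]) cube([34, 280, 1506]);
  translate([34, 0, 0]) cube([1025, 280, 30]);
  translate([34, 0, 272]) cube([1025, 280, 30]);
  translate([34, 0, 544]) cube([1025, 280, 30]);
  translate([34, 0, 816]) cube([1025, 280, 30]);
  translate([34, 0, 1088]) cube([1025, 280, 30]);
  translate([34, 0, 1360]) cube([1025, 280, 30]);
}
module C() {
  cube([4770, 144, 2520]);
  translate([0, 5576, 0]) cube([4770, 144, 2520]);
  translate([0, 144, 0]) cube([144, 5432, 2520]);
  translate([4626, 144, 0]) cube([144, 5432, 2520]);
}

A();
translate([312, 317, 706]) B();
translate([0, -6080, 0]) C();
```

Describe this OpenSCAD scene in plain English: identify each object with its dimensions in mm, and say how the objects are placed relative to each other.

A is a rectangular dining table. The top is 1411×700×44 mm with its upper surface at z = 706 mm. It stands on four round legs of 52 mm diameter, each leg's bounding box inset 57 mm from the nearest pair of top edges, running from the floor to the underside of the top.

B is a bookshelf 1093 mm wide overall, 280 mm deep and 1506 mm tall. The two sides are 34 mm thick vertical panels. 6 horizontal shelves of 30 mm thickness span between the inner faces of the sides; the lowest shelf sits on the floor and shelves are stacked with a clear vertical gap of 242 mm between each pair.

C is a box-shaped house frame (walls only): outside footprint 4770×5720 mm, wall height 2520 mm, wall thickness 144 mm. The two y-facing walls run the full x-width; the two x-facing walls fit between the inner faces of the y-facing walls.

The bookshelf is on top of the table. The house frame is on the floor beside the table on its −y side.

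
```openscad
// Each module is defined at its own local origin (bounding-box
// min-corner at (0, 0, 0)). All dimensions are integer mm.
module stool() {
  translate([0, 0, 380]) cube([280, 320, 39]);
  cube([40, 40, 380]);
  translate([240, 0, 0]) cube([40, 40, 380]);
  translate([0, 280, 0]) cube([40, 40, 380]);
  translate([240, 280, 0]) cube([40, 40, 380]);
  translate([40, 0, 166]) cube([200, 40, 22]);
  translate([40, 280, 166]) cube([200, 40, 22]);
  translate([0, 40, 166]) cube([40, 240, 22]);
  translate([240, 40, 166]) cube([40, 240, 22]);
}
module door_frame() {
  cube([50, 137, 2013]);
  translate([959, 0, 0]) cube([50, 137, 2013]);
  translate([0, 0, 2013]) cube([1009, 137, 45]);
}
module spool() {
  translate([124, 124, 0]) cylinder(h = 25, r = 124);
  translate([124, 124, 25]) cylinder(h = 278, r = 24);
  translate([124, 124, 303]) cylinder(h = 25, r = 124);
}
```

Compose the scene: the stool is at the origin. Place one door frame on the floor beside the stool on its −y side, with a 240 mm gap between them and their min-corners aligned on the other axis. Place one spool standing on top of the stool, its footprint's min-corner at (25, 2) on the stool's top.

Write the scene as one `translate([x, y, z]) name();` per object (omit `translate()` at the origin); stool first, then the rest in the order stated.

stool();
translate([0, -377, 0]) door_frame();
translate([25, 2, 419]) spool();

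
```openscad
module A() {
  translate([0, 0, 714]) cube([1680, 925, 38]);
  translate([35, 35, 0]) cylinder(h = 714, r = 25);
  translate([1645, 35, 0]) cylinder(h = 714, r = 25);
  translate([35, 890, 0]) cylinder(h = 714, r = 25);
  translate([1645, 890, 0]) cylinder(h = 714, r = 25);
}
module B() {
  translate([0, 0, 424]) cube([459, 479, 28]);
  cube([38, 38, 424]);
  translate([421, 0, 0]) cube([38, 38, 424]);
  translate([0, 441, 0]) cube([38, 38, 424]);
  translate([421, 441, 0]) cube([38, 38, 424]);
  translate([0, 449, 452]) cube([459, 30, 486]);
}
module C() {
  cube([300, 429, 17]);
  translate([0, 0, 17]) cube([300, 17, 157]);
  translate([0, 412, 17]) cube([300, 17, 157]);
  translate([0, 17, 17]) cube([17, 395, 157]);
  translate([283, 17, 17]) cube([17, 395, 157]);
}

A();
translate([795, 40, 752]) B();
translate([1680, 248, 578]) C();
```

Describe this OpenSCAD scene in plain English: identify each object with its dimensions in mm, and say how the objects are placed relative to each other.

A is a table with a 1680×925 mm rectangular top, 38 mm thick, top surface at z = 752 mm, supported by four round legs of 50 mm diameter, each leg's bounding box inset 10 mm from the nearest pair of top edges, running from the floor.

B is a chair. The seat is a 459×479×28 mm slab with its top at z = 452 mm, on four 38×38 mm corner legs (flush with the seat edges, standing on z = 0). A flat backrest 30 mm thick, 486 mm tall, spans the full seat width and rises from the seat top along its +y edge, rear face flush with the rear of the seat.

C is an open-topped rectangular box: outside dimensions 300×429×174 mm, with a uniform wall and base thickness of 17 mm. The base is a full 300×429 slab on the floor; four walls sit on top of the base. The front and back walls (the −y and +y sides) span the full width; the two side walls fit between them.

The chair is on top of the table. The open box is beside the table with their tops flush at z = 752.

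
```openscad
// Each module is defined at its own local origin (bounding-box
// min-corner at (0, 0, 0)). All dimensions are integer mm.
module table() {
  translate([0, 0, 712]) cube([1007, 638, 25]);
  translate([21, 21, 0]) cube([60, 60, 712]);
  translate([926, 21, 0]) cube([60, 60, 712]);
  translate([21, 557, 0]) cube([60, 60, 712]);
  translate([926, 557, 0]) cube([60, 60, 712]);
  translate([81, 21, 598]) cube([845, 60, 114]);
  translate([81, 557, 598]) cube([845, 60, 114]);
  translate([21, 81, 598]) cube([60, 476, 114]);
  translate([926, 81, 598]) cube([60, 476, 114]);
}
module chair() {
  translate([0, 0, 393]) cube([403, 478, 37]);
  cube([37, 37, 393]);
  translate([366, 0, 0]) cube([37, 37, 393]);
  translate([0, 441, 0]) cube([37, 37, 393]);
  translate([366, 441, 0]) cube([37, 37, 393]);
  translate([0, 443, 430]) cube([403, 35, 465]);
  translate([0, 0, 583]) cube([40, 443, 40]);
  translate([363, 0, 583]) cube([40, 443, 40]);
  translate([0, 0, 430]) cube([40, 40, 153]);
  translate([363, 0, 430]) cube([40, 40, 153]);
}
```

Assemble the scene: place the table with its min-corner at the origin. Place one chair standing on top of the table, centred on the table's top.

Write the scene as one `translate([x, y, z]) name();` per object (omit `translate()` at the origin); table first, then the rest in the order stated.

table();
translate([302, 80, 737]) chair();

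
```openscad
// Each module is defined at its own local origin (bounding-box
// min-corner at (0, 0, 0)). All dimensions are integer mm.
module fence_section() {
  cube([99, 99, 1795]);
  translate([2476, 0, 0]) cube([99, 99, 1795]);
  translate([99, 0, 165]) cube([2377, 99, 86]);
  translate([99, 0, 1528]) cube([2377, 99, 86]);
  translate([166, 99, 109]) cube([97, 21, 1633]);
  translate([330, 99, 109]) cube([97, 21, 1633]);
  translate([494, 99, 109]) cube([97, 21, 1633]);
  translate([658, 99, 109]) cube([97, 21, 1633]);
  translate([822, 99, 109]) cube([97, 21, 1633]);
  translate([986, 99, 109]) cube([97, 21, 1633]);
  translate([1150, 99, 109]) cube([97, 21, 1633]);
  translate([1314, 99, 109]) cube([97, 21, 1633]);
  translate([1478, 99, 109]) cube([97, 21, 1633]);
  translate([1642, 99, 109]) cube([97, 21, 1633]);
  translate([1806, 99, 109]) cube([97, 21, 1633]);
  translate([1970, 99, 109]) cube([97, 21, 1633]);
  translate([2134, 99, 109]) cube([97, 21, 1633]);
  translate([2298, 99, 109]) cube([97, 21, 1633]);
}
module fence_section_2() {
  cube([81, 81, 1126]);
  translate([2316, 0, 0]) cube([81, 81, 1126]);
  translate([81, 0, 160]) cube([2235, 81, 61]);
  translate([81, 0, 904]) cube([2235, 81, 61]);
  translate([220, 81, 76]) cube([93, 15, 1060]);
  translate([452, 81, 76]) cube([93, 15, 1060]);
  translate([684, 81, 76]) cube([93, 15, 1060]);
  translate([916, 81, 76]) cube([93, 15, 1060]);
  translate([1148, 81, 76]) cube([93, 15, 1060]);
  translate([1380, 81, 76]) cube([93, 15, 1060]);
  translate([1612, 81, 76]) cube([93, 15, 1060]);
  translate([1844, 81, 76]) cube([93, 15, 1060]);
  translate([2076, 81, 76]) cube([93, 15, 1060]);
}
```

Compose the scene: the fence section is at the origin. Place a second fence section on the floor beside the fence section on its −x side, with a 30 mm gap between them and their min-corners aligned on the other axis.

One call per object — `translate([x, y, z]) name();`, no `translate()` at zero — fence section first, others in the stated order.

fence_section();
translate([-2427, 0, 0]) fence_section_2();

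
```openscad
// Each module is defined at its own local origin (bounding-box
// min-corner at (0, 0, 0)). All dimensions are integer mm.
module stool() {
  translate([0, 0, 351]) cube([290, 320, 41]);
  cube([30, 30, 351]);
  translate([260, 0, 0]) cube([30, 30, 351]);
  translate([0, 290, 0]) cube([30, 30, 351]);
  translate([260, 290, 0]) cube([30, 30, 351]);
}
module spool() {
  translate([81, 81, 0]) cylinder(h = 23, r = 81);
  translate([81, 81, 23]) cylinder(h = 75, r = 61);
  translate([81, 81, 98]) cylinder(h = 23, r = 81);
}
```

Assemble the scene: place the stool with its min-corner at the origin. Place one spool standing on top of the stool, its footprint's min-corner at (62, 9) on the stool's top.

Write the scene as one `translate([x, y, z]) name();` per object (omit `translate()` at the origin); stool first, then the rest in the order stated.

stool();
translate([62, 9, 392]) spool();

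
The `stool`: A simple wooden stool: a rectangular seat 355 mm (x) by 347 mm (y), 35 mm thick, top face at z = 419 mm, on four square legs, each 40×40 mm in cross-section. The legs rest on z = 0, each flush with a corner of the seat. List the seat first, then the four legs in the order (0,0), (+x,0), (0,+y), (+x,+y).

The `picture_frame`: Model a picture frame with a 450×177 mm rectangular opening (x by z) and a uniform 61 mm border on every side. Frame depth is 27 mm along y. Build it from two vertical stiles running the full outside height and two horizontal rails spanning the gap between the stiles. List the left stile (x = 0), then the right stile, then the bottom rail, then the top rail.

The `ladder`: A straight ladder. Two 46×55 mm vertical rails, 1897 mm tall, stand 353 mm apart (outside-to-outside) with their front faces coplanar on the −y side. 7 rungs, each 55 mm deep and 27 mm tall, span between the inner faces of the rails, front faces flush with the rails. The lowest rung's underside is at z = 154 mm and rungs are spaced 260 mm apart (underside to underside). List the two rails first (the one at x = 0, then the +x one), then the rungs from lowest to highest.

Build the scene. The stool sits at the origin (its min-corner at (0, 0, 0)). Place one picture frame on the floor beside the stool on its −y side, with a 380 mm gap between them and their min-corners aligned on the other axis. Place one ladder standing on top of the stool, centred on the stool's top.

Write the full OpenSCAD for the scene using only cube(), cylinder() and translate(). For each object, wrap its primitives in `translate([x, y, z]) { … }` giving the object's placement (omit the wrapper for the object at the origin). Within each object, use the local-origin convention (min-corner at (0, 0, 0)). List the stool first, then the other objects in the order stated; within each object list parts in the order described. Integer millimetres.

translate([0, 0, 384]) cube([355, 347, 35]);
cube([40, 40, 384]);
translate([315, 0, 0]) cube([40, 40, 384]);
translate([0, 307, 0]) cube([40, 40, 384]);
translate([315, 307, 0]) cube([40, 40, 384]);
translate([0, -407, 0]) {
  cube([61, 27, 299]);
  translate([511, 0, 0]) cube([61, 27, 299]);
  translate([61, 0, 0]) cube([450, 27, 61]);
  translate([61, 0, 238]) cube([450, 27, 61]);
}
translate([1, 146, 419]) {
  cube([46, 55, 1897]);
  translate([307, 0, 0]) cube([46, 55, 1897]);
  translate([46, 0, 154]) cube([261, 55, 27]);
  translate([46, 0, 414]) cube([261, 55, 27]);
  translate([46, 0, 674]) cube([261, 55, 27]);
  translate([46, 0, 934]) cube([261, 55, 27]);
  translate([46, 0, 1194]) cube([261, 55, 27]);
  translate([46, 0, 1454]) cube([261, 55, 27]);
  translate([46, 0, 1714]) cube([261, 55, 27]);
}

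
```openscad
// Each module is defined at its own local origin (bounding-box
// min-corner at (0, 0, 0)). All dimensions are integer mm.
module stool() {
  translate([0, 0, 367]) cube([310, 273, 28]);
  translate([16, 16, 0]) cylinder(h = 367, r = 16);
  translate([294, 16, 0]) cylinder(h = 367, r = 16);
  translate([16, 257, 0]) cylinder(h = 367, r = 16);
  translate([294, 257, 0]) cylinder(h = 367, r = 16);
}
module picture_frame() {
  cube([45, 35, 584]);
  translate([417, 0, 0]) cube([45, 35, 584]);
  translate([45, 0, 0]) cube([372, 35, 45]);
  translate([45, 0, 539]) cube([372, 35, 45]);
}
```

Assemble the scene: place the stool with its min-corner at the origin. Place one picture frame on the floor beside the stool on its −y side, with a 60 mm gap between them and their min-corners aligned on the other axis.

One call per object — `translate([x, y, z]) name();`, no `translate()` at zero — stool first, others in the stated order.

stool();
translate([0, -95, 0]) picture_frame();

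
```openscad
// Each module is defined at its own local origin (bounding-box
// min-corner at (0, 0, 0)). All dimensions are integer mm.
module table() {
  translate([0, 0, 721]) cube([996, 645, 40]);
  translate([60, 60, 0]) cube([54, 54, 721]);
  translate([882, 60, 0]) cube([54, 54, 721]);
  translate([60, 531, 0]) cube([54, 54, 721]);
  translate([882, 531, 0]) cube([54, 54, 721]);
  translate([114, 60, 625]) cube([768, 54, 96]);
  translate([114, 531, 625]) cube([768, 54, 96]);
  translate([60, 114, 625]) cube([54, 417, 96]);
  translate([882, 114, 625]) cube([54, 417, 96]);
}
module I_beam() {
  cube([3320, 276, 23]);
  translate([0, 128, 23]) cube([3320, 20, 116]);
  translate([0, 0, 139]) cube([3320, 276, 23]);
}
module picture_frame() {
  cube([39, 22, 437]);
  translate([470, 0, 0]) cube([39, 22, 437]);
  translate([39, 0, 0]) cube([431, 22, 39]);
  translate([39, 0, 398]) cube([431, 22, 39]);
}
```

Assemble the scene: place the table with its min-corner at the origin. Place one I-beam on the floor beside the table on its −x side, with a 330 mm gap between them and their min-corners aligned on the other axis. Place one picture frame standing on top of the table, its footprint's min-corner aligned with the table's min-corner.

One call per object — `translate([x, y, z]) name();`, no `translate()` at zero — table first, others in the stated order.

table();
translate([-3650, 0, 0]) I_beam();
translate([0, 0, 761]) picture_frame();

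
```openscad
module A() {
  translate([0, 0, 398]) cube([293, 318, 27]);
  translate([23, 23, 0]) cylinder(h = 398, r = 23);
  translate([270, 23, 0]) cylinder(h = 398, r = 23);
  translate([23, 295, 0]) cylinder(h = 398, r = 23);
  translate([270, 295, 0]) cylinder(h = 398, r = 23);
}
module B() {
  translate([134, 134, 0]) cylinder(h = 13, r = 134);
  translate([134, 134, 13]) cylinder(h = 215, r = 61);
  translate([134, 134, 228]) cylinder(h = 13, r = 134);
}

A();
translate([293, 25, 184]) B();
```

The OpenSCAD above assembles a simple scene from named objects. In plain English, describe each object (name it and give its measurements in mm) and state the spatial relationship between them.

A is a simple wooden stool: a rectangular seat 293 mm (x) by 318 mm (y), 27 mm thick, top face at z = 425 mm, on four round legs, each 46 mm in diameter. The legs rest on z = 0, each leg's axis is inset half a diameter from the nearest pair of seat edges (so the leg's bounding box is flush with the corner).

B is a spool: two coaxial disc flanges of radius 134 mm and thickness 13 mm, joined by a core cylinder of radius 61 mm and height 215 mm. The lower flange rests on z = 0 and the three cylinders share a vertical axis.

The spool is beside the stool with their tops flush at z = 425.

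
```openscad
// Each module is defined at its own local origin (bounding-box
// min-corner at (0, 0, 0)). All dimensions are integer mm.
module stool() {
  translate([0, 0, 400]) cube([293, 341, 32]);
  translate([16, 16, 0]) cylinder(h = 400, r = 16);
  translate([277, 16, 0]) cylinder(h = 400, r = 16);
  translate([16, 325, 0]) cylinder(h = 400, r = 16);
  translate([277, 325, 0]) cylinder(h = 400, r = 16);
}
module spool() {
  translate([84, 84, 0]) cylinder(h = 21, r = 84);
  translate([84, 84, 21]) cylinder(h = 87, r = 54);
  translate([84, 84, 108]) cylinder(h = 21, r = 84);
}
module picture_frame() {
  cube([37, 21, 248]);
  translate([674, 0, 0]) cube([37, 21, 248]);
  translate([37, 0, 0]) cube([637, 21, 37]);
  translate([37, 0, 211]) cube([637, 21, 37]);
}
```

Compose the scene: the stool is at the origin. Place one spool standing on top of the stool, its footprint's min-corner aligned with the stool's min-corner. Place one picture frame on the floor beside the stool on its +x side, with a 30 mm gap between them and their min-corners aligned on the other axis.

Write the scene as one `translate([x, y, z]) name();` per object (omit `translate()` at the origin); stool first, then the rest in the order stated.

stool();
translate([0, 0, 432]) spool();
translate([323, 0, 0]) picture_frame();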